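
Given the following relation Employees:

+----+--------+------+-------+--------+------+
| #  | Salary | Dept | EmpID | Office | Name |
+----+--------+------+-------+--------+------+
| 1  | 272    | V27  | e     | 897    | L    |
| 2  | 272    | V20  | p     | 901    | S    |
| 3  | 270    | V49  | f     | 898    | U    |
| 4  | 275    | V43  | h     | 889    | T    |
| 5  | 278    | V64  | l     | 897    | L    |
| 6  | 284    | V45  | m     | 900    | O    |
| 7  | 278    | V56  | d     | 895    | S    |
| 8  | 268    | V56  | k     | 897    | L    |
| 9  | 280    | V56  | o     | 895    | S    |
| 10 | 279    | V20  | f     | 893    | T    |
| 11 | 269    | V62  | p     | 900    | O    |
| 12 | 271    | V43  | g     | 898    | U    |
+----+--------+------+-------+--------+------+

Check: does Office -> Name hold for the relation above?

Yes

Office=897: rows 1, 5, 8 → Name = L, L, L ✓
Office=901: row 2 → Name = S ✓
Office=898: rows 3, 12 → Name = U, U ✓
Office=889: row 4 → Name = T ✓
Office=900: rows 6, 11 → Name = O, O ✓
Office=895: rows 7, 9 → Name = S, S ✓
Office=893: row 10 → Name = T ✓
Every Office value is associated with a single Name value, so Office -> Name holds.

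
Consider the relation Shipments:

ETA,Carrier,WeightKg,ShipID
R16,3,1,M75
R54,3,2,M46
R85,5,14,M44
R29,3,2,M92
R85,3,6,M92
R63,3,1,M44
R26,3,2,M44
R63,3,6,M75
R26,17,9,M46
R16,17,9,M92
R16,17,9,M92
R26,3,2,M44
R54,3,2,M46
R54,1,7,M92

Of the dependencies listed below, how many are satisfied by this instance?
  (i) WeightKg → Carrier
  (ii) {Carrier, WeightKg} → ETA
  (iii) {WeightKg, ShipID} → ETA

2

(i) WeightKg → Carrier: every LHS value maps to a single RHS value — holds.
(ii) {Carrier, WeightKg} → ETA: (Carrier=3, WeightKg=1): 2 rows → ETA takes values {R16, R63} — violation; (Carrier=3, WeightKg=2): 5 rows → ETA takes values {R54, R29, R26} — violation; (Carrier=3, WeightKg=6): 2 rows → ETA takes values {R85, R63} — violation; (Carrier=17, WeightKg=9): 3 rows → ETA takes values {R26, R16} — violation — fails.
(iii) {WeightKg, ShipID} → ETA: every LHS value maps to a single RHS value — holds.
2 of the 3 dependencies hold.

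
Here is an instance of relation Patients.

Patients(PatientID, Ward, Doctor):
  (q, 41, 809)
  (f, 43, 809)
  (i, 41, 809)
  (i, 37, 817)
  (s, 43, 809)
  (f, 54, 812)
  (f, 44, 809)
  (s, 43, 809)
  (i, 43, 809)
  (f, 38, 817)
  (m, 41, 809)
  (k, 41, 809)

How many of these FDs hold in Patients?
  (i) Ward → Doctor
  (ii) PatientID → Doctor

1

(i) Ward → Doctor: every LHS value maps to a single RHS value — holds.
(ii) PatientID → Doctor: PatientID=f: 4 rows → Doctor takes values {809, 812, 817} — violation; PatientID=i: 3 rows → Doctor takes values {809, 817} — violation — fails.
1 of the 2 dependencies holds.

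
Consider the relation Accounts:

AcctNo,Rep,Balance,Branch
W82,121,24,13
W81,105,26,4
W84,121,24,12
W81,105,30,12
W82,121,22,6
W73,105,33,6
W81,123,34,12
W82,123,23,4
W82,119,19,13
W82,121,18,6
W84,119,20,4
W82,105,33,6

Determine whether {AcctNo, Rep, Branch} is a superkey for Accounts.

Two distinct rows share (AcctNo=W82, Rep=121, Branch=6), so {AcctNo, Rep, Branch} does not determine every attribute — not a superkey.

No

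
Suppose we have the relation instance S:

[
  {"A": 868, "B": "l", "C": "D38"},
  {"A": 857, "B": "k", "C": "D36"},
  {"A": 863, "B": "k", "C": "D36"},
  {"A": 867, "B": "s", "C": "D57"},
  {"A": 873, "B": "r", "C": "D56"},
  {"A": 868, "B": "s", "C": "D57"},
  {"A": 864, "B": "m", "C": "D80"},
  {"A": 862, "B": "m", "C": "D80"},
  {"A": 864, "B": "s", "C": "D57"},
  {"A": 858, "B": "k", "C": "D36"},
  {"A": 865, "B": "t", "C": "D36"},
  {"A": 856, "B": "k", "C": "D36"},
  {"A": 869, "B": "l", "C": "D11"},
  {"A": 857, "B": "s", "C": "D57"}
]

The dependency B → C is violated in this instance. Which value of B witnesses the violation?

B=l: 2 rows → C takes values {D38, D11} — violation
B=k: 4 rows → C = D36, D36, D36, D36 ✓
B=s: 4 rows → C = D57, D57, D57, D57 ✓
B=r: 1 row → C = D56 ✓
B=m: 2 rows → C = D80, D80 ✓
B=t: 1 row → C = D36 ✓
The only B value with inconsistent C is B=l.

l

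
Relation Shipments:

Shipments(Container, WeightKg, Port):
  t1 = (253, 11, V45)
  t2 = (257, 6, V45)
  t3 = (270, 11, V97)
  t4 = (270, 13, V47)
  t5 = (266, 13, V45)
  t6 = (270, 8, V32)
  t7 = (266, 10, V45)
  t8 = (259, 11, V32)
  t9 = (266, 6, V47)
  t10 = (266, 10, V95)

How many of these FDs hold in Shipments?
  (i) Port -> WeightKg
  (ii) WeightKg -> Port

0

(i) Port -> WeightKg: Port=V45: rows 1, 2, 5, 7 → WeightKg takes values {11, 6, 13, 10} — violation; Port=V47: rows 4, 9 → WeightKg takes values {13, 6} — violation; Port=V32: rows 6, 8 → WeightKg takes values {8, 11} — violation — fails.
(ii) WeightKg -> Port: WeightKg=11: rows 1, 3, 8 → Port takes values {V45, V97, V32} — violation; WeightKg=6: rows 2, 9 → Port takes values {V45, V47} — violation; WeightKg=13: rows 4, 5 → Port takes values {V47, V45} — violation; WeightKg=10: rows 7, 10 → Port takes values {V45, V95} — violation — fails.
None of the 2 dependencies hold.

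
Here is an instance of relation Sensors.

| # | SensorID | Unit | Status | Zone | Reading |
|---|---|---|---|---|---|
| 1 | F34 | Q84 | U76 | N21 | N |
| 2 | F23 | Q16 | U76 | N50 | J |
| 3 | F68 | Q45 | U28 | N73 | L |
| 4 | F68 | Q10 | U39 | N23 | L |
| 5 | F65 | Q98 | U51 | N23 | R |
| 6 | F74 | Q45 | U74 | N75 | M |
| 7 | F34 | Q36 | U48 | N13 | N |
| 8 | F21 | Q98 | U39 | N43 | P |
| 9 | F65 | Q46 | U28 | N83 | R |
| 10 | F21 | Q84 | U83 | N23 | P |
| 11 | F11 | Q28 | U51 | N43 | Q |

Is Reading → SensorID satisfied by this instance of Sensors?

Reading=N: rows 1, 7 → SensorID = F34, F34 ✓
Reading=J: row 2 → SensorID = F23 ✓
Reading=L: rows 3, 4 → SensorID = F68, F68 ✓
Reading=R: rows 5, 9 → SensorID = F65, F65 ✓
Reading=M: row 6 → SensorID = F74 ✓
Reading=P: rows 8, 10 → SensorID = F21, F21 ✓
Reading=Q: row 11 → SensorID = F11 ✓
Every Reading value is associated with a single SensorID value, so Reading → SensorID holds.

Yes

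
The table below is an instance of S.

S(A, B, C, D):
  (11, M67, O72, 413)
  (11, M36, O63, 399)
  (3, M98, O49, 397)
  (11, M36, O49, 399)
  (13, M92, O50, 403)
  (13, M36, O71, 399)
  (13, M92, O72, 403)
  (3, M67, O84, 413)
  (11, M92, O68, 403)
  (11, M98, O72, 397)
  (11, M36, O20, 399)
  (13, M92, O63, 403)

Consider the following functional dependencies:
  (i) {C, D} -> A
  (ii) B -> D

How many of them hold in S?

2

(i) {C, D} -> A: every LHS value maps to a single RHS value — holds.
(ii) B -> D: every LHS value maps to a single RHS value — holds.
2 of the 2 dependencies hold.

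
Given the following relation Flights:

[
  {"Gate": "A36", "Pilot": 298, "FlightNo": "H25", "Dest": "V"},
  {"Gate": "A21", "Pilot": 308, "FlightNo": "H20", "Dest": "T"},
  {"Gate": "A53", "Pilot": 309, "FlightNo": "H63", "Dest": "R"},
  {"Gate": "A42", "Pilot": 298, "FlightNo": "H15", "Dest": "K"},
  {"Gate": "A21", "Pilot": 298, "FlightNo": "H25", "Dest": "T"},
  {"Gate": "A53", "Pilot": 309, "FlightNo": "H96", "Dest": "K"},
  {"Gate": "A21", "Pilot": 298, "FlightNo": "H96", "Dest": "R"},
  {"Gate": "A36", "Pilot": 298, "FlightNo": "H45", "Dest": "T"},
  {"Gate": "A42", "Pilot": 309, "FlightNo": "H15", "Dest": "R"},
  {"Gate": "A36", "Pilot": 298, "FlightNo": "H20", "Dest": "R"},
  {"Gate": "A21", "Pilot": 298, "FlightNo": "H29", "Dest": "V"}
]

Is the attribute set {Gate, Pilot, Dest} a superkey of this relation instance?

Yes

All 11 rows have distinct {Gate, Pilot, Dest} values, so {Gate, Pilot, Dest} → (all attributes) holds and {Gate, Pilot, Dest} is a superkey.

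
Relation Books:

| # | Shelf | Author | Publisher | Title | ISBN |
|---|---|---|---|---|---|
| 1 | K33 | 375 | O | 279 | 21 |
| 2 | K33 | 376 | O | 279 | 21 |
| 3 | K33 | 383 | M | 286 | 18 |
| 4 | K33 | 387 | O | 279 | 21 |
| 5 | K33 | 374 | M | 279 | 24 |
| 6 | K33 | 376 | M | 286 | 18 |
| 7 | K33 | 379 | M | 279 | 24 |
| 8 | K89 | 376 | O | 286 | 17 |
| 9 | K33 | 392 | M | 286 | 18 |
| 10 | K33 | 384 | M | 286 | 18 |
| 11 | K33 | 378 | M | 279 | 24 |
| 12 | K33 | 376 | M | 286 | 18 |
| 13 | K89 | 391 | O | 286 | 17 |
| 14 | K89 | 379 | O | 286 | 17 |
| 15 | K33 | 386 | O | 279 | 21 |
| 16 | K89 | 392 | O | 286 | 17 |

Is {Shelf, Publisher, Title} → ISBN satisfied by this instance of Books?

(Shelf=K33, Publisher=O, Title=279): rows 1, 2, 4, 15 → ISBN = 21, 21, 21, 21 ✓
(Shelf=K33, Publisher=M, Title=286): rows 3, 6, 9, 10, 12 → ISBN = 18, 18, 18, 18, 18 ✓
(Shelf=K33, Publisher=M, Title=279): rows 5, 7, 11 → ISBN = 24, 24, 24 ✓
(Shelf=K89, Publisher=O, Title=286): rows 8, 13, 14, 16 → ISBN = 17, 17, 17, 17 ✓
Every {Shelf, Publisher, Title} value is associated with a single ISBN value, so {Shelf, Publisher, Title} → ISBN holds.

Yes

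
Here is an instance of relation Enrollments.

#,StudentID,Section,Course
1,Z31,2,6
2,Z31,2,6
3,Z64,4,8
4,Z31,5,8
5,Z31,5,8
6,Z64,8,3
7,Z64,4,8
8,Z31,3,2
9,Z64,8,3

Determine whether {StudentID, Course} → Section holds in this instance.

Yes

(StudentID=Z31, Course=6): rows 1, 2 → Section = 2, 2 ✓
(StudentID=Z64, Course=8): rows 3, 7 → Section = 4, 4 ✓
(StudentID=Z31, Course=8): rows 4, 5 → Section = 5, 5 ✓
(StudentID=Z64, Course=3): rows 6, 9 → Section = 8, 8 ✓
(StudentID=Z31, Course=2): row 8 → Section = 3 ✓
Every {StudentID, Course} value is associated with a single Section value, so {StudentID, Course} → Section holds.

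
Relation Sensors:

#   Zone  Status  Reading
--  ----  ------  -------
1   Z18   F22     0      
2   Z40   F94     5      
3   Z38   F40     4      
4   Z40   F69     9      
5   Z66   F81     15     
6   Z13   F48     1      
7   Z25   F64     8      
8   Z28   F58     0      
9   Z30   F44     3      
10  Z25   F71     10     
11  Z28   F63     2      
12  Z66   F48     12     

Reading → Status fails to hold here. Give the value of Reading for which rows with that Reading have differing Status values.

0

Reading=0: rows 1, 8 → Status takes values {F22, F58} — violation
Reading=5: row 2 → Status = F94 ✓
Reading=4: row 3 → Status = F40 ✓
Reading=9: row 4 → Status = F69 ✓
Reading=15: row 5 → Status = F81 ✓
Reading=1: row 6 → Status = F48 ✓
Reading=8: row 7 → Status = F64 ✓
Reading=3: row 9 → Status = F44 ✓
Reading=10: row 10 → Status = F71 ✓
Reading=2: row 11 → Status = F63 ✓
Reading=12: row 12 → Status = F48 ✓
The only Reading value with inconsistent Status is Reading=0.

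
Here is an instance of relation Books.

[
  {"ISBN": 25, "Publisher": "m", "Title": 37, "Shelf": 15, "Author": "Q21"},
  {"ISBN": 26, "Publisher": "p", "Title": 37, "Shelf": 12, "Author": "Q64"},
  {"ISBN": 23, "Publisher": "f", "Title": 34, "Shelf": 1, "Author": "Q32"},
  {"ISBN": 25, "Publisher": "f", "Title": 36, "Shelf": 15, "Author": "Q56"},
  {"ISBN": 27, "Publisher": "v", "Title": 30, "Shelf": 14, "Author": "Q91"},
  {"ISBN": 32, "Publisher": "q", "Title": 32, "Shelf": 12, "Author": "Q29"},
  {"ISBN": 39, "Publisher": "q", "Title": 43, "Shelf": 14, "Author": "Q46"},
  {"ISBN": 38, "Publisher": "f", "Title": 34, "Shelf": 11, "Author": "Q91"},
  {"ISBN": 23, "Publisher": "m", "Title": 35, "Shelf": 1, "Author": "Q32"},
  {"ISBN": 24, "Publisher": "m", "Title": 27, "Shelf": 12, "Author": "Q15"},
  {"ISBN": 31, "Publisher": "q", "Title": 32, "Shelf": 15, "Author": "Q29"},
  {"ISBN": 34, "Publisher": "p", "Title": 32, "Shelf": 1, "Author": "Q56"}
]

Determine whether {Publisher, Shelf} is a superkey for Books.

All 12 rows have distinct {Publisher, Shelf} values, so {Publisher, Shelf} → (all attributes) holds and {Publisher, Shelf} is a superkey.

Yes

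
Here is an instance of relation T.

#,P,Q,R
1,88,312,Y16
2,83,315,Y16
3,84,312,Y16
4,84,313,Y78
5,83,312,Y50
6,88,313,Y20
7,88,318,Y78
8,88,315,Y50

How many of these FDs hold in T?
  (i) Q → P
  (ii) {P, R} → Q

(i) Q → P: Q=312: rows 1, 3, 5 → P takes values {88, 84, 83} — violation; Q=315: rows 2, 8 → P takes values {83, 88} — violation; Q=313: rows 4, 6 → P takes values {84, 88} — violation — fails.
(ii) {P, R} → Q: every LHS value maps to a single RHS value — holds.
1 of the 2 dependencies holds.

1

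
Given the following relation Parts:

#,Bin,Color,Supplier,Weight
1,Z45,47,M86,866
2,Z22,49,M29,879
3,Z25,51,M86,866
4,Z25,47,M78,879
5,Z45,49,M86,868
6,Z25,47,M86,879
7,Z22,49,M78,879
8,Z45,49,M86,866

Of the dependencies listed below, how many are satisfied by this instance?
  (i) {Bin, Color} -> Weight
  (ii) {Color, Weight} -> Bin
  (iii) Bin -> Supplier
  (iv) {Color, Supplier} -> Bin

1

(i) {Bin, Color} -> Weight: (Bin=Z45, Color=49): rows 5, 8 → Weight takes values {868, 866} — violation — fails.
(ii) {Color, Weight} -> Bin: every LHS value maps to a single RHS value — holds.
(iii) Bin -> Supplier: Bin=Z22: rows 2, 7 → Supplier takes values {M29, M78} — violation; Bin=Z25: rows 3, 4, 6 → Supplier takes values {M86, M78} — violation — fails.
(iv) {Color, Supplier} -> Bin: (Color=47, Supplier=M86): rows 1, 6 → Bin takes values {Z45, Z25} — violation — fails.
1 of the 4 dependencies holds.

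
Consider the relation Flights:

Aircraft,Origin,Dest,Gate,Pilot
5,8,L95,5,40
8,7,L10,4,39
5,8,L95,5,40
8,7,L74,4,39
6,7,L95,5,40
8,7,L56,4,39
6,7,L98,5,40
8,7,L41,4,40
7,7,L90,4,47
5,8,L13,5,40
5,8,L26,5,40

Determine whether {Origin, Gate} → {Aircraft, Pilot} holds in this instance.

(Origin=8, Gate=5): 4 rows → {Aircraft,Pilot} = (5, 40), (5, 40), (5, 40), (5, 40) ✓
(Origin=7, Gate=4): 5 rows → {Aircraft,Pilot} takes values {(8, 39), (8, 40), (7, 47)} — violation
(Origin=7, Gate=5): 2 rows → {Aircraft,Pilot} = (6, 40), (6, 40) ✓
Two rows agree on {Origin, Gate} but differ on {Aircraft, Pilot}, so {Origin, Gate} → {Aircraft, Pilot} does not hold.

No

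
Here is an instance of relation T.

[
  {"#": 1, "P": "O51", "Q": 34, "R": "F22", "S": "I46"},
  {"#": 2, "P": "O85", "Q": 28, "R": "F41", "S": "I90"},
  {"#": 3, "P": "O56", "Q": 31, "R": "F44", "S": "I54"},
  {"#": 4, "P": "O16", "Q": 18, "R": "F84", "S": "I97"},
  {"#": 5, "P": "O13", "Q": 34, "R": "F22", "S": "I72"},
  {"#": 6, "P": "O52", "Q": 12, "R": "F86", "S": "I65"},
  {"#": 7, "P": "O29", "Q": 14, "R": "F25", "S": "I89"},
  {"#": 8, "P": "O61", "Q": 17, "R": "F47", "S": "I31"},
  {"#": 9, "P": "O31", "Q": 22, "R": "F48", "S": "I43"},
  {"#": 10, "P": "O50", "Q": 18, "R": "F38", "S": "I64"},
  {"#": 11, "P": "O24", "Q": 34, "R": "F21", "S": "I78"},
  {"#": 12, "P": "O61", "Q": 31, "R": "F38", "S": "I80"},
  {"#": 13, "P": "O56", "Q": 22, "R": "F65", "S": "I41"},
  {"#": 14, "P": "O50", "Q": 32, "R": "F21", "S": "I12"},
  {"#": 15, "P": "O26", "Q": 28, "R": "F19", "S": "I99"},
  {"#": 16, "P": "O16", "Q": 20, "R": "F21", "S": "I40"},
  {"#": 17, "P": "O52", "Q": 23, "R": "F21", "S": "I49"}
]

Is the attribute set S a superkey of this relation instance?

All 17 rows have distinct S values, so S → (all attributes) holds and S is a superkey.

Yes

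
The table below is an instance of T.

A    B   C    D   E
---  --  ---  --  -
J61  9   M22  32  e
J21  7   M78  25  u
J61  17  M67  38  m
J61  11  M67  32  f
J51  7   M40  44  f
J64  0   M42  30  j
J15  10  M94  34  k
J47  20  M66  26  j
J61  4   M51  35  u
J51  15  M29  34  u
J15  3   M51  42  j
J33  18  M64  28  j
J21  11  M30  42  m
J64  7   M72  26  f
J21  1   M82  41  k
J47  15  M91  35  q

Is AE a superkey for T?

Yes

All 16 rows have distinct AE values, so AE → (all attributes) holds and AE is a superkey.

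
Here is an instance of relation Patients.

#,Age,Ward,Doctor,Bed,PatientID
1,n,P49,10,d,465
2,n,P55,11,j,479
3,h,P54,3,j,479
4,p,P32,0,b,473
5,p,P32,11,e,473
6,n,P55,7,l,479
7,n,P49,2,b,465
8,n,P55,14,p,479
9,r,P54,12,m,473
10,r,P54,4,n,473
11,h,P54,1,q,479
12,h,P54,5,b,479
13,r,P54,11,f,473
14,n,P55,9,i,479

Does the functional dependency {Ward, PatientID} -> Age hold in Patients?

Yes

(Ward=P49, PatientID=465): rows 1, 7 → Age = n, n ✓
(Ward=P55, PatientID=479): rows 2, 6, 8, 14 → Age = n, n, n, n ✓
(Ward=P54, PatientID=479): rows 3, 11, 12 → Age = h, h, h ✓
(Ward=P32, PatientID=473): rows 4, 5 → Age = p, p ✓
(Ward=P54, PatientID=473): rows 9, 10, 13 → Age = r, r, r ✓
Every {Ward, PatientID} value is associated with a single Age value, so {Ward, PatientID} -> Age holds.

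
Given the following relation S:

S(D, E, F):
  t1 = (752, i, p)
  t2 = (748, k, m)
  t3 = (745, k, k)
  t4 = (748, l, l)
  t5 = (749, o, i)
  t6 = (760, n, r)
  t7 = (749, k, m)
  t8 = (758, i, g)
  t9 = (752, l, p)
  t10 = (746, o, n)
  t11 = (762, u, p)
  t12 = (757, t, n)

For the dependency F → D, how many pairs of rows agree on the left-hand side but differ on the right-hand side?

F=p: violating pairs (1,11), (9,11) — 2 pairs.
F=m: violating pairs (2,7) — 1 pair.
F=n: violating pairs (10,12) — 1 pair.

4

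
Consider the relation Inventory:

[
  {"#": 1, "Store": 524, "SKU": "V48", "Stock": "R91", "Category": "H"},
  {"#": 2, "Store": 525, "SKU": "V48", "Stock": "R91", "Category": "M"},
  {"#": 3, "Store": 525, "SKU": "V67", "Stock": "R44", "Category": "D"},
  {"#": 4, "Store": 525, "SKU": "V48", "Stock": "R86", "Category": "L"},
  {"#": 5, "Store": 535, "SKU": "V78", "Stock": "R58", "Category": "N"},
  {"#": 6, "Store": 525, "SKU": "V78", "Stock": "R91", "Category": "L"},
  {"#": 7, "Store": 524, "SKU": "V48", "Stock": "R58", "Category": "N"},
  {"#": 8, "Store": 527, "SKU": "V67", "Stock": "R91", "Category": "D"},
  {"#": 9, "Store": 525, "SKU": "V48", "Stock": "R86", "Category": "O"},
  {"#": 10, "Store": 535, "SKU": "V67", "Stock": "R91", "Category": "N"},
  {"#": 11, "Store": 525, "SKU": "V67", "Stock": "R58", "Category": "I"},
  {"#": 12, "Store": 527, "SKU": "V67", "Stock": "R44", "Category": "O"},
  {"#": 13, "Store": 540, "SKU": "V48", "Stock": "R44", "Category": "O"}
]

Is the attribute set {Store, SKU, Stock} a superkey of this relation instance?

No

Rows 4 and 9 have the same {Store, SKU, Stock} value (Store=525, SKU=V48, Stock=R86) but are distinct tuples, so {Store, SKU, Stock} does not determine every attribute — not a superkey.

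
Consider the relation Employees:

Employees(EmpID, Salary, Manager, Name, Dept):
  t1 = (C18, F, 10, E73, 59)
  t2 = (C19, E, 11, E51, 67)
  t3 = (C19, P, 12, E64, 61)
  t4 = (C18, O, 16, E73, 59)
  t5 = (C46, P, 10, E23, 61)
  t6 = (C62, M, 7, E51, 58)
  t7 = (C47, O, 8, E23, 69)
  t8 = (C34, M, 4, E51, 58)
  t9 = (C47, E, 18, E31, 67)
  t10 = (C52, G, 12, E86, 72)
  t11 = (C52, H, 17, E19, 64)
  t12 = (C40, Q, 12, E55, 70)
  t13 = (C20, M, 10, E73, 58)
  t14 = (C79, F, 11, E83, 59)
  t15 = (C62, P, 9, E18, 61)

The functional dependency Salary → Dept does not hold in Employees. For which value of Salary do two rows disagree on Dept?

Salary=F: rows 1, 14 → Dept = 59, 59 ✓
Salary=E: rows 2, 9 → Dept = 67, 67 ✓
Salary=P: rows 3, 5, 15 → Dept = 61, 61, 61 ✓
Salary=O: rows 4, 7 → Dept takes values {59, 69} — violation
Salary=M: rows 6, 8, 13 → Dept = 58, 58, 58 ✓
Salary=G: row 10 → Dept = 72 ✓
Salary=H: row 11 → Dept = 64 ✓
Salary=Q: row 12 → Dept = 70 ✓
The only Salary value with inconsistent Dept is Salary=O.

O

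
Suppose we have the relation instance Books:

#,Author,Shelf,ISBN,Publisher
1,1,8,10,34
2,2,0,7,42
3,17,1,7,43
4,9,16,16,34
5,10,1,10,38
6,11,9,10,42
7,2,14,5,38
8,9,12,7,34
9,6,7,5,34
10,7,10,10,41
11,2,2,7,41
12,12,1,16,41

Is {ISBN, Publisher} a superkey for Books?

All 12 rows have distinct {ISBN, Publisher} values, so {ISBN, Publisher} → (all attributes) holds and {ISBN, Publisher} is a superkey.

Yes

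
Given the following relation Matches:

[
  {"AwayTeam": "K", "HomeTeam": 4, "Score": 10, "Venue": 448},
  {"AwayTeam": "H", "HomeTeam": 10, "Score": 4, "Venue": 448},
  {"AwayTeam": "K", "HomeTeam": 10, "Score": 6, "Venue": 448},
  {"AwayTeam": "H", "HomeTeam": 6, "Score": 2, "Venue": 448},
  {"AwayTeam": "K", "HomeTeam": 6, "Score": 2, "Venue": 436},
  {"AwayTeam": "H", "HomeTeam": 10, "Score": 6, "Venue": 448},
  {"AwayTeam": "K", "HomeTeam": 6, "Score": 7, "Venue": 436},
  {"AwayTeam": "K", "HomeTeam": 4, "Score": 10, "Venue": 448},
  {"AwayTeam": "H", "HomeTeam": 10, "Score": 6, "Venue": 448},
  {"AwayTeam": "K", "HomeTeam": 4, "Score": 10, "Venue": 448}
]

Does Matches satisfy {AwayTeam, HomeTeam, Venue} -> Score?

No

(AwayTeam=K, HomeTeam=4, Venue=448): 3 rows → Score = 10, 10, 10 ✓
(AwayTeam=H, HomeTeam=10, Venue=448): 3 rows → Score takes values {4, 6} — violation
(AwayTeam=K, HomeTeam=10, Venue=448): 1 row → Score = 6 ✓
(AwayTeam=H, HomeTeam=6, Venue=448): 1 row → Score = 2 ✓
(AwayTeam=K, HomeTeam=6, Venue=436): 2 rows → Score takes values {2, 7} — violation
Two rows agree on {AwayTeam, HomeTeam, Venue} but differ on Score, so {AwayTeam, HomeTeam, Venue} -> Score does not hold.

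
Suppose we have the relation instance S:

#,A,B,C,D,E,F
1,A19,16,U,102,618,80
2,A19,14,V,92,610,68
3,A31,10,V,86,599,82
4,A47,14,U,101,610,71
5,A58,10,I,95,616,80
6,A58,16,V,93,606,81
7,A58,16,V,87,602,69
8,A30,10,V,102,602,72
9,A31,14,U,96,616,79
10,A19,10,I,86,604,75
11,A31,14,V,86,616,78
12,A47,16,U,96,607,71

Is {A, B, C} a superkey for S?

No

Rows 6 and 7 have the same {A, B, C} value (A=A58, B=16, C=V) but are distinct tuples, so {A, B, C} does not determine every attribute — not a superkey.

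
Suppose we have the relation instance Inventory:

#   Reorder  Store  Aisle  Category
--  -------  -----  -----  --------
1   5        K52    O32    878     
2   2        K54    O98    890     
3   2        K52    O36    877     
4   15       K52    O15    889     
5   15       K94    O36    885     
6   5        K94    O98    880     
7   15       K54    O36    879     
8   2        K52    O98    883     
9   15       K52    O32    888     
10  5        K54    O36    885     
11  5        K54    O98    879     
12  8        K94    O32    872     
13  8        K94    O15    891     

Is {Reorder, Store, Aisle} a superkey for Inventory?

All 13 rows have distinct {Reorder, Store, Aisle} values, so {Reorder, Store, Aisle} → (all attributes) holds and {Reorder, Store, Aisle} is a superkey.

Yes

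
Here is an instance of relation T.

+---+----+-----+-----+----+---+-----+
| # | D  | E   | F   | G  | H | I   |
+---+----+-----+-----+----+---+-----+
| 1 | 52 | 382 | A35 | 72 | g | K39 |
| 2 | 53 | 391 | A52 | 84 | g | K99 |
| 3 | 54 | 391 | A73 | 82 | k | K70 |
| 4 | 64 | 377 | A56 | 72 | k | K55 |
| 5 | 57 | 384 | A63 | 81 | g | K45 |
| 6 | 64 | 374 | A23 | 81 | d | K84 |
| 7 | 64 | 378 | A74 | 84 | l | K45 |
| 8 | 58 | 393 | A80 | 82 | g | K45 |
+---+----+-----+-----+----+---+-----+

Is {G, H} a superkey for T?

All 8 rows have distinct {G, H} values, so {G, H} → (all attributes) holds and {G, H} is a superkey.

Yes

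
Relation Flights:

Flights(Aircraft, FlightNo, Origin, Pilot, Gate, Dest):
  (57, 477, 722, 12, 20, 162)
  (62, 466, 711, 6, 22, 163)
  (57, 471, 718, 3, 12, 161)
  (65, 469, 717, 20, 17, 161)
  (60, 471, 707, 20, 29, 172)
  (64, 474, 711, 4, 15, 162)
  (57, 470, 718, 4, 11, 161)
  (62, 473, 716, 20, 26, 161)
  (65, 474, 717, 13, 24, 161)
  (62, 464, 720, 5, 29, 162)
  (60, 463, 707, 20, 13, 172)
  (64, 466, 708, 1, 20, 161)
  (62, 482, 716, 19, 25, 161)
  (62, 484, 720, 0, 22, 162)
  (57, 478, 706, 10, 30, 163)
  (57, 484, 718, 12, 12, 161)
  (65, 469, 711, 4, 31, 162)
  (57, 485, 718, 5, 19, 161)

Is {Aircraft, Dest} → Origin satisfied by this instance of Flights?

(Aircraft=57, Dest=162): 1 row → Origin = 722 ✓
(Aircraft=62, Dest=163): 1 row → Origin = 711 ✓
(Aircraft=57, Dest=161): 4 rows → Origin = 718, 718, 718, 718 ✓
(Aircraft=65, Dest=161): 2 rows → Origin = 717, 717 ✓
(Aircraft=60, Dest=172): 2 rows → Origin = 707, 707 ✓
(Aircraft=64, Dest=162): 1 row → Origin = 711 ✓
(Aircraft=62, Dest=161): 2 rows → Origin = 716, 716 ✓
(Aircraft=62, Dest=162): 2 rows → Origin = 720, 720 ✓
(Aircraft=64, Dest=161): 1 row → Origin = 708 ✓
(Aircraft=57, Dest=163): 1 row → Origin = 706 ✓
(Aircraft=65, Dest=162): 1 row → Origin = 711 ✓
Every {Aircraft, Dest} value is associated with a single Origin value, so {Aircraft, Dest} → Origin holds.

Yes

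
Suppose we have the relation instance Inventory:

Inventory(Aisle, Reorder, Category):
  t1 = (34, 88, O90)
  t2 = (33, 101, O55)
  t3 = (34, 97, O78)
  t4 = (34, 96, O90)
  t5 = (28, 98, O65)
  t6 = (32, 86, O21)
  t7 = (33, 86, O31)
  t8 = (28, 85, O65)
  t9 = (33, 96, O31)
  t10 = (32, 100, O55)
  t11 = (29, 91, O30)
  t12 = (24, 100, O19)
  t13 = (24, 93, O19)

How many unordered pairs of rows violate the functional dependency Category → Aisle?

1

Category=O90: all 2 rows agree on Aisle — 0 pairs.
Category=O55: violating pairs (2,10) — 1 pair.
Category=O65: all 2 rows agree on Aisle — 0 pairs.
Category=O31: all 2 rows agree on Aisle — 0 pairs.
Category=O19: all 2 rows agree on Aisle — 0 pairs.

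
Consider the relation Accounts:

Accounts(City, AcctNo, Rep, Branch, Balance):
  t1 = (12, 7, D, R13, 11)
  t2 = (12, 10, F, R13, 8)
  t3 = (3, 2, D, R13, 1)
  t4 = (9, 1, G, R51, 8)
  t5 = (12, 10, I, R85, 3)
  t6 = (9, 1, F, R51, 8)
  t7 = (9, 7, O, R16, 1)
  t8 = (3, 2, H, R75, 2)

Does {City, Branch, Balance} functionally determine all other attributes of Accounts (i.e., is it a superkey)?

No

Rows 4 and 6 have the same {City, Branch, Balance} value (City=9, Branch=R51, Balance=8) but are distinct tuples, so {City, Branch, Balance} does not determine every attribute — not a superkey.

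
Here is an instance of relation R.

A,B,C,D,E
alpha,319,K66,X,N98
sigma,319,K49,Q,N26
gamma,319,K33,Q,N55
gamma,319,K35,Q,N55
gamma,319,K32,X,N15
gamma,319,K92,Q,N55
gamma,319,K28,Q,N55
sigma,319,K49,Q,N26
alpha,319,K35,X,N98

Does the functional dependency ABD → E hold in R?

(A=alpha, B=319, D=X): 2 rows → E = N98, N98 ✓
(A=sigma, B=319, D=Q): 2 rows → E = N26, N26 ✓
(A=gamma, B=319, D=Q): 4 rows → E = N55, N55, N55, N55 ✓
(A=gamma, B=319, D=X): 1 row → E = N15 ✓
Every ABD value is associated with a single E value, so ABD → E holds.

Yes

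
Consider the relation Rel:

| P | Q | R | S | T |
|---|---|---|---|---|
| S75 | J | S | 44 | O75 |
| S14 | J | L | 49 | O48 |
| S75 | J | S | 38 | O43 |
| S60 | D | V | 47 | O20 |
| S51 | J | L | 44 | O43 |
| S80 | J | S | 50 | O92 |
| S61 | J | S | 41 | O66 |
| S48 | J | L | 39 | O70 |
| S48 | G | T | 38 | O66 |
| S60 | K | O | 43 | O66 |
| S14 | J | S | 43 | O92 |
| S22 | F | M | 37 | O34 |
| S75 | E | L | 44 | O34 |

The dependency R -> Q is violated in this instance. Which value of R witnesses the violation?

L

R=S: 5 rows → Q = J, J, J, J, J ✓
R=L: 4 rows → Q takes values {J, E} — violation
R=V: 1 row → Q = D ✓
R=T: 1 row → Q = G ✓
R=O: 1 row → Q = K ✓
R=M: 1 row → Q = F ✓
The only R value with inconsistent Q is R=L.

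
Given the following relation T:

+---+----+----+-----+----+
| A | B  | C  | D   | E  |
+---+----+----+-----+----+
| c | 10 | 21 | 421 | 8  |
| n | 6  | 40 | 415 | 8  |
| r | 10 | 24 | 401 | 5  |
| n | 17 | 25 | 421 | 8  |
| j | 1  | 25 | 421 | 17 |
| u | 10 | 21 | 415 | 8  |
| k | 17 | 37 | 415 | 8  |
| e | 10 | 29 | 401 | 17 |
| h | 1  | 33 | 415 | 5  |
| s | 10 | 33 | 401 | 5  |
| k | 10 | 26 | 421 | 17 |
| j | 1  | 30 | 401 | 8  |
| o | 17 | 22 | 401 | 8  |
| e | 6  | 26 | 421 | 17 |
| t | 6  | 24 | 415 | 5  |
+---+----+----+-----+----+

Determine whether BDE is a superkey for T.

No

Two distinct rows share (B=10, D=401, E=5), so BDE does not determine every attribute — not a superkey.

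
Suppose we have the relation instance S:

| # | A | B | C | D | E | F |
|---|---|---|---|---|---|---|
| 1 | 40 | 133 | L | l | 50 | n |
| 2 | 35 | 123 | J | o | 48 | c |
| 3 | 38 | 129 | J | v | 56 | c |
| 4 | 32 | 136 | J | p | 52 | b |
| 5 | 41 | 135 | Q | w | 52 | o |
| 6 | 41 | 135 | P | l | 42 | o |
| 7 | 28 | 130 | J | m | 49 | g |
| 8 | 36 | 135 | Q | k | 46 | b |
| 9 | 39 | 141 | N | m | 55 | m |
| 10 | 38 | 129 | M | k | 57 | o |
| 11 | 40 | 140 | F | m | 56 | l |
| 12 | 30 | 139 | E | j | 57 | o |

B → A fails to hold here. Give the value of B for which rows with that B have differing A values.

B=133: row 1 → A = 40 ✓
B=123: row 2 → A = 35 ✓
B=129: rows 3, 10 → A = 38, 38 ✓
B=136: row 4 → A = 32 ✓
B=135: rows 5, 6, 8 → A takes values {41, 36} — violation
B=130: row 7 → A = 28 ✓
B=141: row 9 → A = 39 ✓
B=140: row 11 → A = 40 ✓
B=139: row 12 → A = 30 ✓
The only B value with inconsistent A is B=135.

135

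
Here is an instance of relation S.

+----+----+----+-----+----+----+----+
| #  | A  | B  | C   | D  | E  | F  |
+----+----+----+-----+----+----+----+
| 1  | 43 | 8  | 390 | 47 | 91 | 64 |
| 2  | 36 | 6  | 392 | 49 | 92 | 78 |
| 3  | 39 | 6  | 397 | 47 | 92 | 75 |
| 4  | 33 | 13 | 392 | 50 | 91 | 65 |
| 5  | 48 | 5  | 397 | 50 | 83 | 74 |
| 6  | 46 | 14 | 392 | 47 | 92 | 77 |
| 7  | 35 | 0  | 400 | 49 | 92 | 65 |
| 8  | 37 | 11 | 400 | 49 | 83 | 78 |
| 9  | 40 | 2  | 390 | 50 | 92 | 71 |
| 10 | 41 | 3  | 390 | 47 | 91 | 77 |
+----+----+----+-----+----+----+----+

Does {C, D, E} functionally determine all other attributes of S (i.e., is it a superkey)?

No

Rows 1 and 10 have the same {C, D, E} value (C=390, D=47, E=91) but are distinct tuples, so {C, D, E} does not determine every attribute — not a superkey.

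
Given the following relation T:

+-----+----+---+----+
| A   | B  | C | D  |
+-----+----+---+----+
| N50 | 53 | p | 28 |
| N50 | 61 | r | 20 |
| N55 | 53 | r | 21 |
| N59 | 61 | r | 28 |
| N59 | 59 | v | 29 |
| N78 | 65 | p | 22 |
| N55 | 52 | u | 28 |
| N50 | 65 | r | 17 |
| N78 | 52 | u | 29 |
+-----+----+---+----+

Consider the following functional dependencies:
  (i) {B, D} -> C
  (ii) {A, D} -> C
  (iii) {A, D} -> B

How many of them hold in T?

3

(i) {B, D} -> C: every LHS value maps to a single RHS value — holds.
(ii) {A, D} -> C: every LHS value maps to a single RHS value — holds.
(iii) {A, D} -> B: every LHS value maps to a single RHS value — holds.
3 of the 3 dependencies hold.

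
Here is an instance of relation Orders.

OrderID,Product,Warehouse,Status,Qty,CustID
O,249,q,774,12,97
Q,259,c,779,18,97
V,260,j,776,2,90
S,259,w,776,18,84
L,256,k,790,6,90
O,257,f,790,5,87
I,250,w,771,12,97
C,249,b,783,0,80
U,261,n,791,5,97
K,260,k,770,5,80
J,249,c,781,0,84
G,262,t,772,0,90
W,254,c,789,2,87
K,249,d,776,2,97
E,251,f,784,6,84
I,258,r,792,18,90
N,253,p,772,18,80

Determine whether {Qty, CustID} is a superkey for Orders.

Two distinct rows share (Qty=12, CustID=97), so {Qty, CustID} does not determine every attribute — not a superkey.

No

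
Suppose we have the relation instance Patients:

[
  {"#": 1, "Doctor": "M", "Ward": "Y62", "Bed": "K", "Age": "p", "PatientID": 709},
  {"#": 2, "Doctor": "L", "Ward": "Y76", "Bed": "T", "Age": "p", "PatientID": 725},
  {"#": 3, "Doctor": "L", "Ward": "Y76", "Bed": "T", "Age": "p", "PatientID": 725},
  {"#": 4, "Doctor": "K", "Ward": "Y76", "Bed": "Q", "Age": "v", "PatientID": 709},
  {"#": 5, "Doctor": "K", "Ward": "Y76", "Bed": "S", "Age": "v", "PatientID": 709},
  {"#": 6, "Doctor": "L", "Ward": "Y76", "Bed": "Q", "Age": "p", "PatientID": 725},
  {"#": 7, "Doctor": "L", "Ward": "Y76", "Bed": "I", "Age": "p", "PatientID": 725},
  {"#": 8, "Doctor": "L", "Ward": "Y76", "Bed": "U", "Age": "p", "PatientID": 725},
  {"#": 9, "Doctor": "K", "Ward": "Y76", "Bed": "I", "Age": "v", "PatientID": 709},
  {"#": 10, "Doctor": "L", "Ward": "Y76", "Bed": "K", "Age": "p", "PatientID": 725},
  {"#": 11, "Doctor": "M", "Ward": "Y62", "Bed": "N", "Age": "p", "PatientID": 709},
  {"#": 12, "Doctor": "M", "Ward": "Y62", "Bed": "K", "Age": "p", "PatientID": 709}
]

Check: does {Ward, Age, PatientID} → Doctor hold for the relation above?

(Ward=Y62, Age=p, PatientID=709): rows 1, 11, 12 → Doctor = M, M, M ✓
(Ward=Y76, Age=p, PatientID=725): rows 2, 3, 6, 7, 8, 10 → Doctor = L, L, L, L, L, L ✓
(Ward=Y76, Age=v, PatientID=709): rows 4, 5, 9 → Doctor = K, K, K ✓
Every {Ward, Age, PatientID} value is associated with a single Doctor value, so {Ward, Age, PatientID} → Doctor holds.

Yes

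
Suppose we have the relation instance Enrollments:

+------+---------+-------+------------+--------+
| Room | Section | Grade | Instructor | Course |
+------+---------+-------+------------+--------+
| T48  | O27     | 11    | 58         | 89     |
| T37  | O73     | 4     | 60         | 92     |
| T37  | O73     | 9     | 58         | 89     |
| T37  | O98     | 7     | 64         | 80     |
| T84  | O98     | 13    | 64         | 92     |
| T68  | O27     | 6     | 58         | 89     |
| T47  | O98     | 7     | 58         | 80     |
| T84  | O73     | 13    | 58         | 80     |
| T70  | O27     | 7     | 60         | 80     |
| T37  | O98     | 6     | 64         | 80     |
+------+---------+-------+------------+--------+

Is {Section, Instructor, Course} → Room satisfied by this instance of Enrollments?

No

(Section=O27, Instructor=58, Course=89): 2 rows → Room takes values {T48, T68} — violation
(Section=O73, Instructor=60, Course=92): 1 row → Room = T37 ✓
(Section=O73, Instructor=58, Course=89): 1 row → Room = T37 ✓
(Section=O98, Instructor=64, Course=80): 2 rows → Room = T37, T37 ✓
(Section=O98, Instructor=64, Course=92): 1 row → Room = T84 ✓
(Section=O98, Instructor=58, Course=80): 1 row → Room = T47 ✓
(Section=O73, Instructor=58, Course=80): 1 row → Room = T84 ✓
(Section=O27, Instructor=60, Course=80): 1 row → Room = T70 ✓
Two rows agree on {Section, Instructor, Course} but differ on Room, so {Section, Instructor, Course} → Room does not hold.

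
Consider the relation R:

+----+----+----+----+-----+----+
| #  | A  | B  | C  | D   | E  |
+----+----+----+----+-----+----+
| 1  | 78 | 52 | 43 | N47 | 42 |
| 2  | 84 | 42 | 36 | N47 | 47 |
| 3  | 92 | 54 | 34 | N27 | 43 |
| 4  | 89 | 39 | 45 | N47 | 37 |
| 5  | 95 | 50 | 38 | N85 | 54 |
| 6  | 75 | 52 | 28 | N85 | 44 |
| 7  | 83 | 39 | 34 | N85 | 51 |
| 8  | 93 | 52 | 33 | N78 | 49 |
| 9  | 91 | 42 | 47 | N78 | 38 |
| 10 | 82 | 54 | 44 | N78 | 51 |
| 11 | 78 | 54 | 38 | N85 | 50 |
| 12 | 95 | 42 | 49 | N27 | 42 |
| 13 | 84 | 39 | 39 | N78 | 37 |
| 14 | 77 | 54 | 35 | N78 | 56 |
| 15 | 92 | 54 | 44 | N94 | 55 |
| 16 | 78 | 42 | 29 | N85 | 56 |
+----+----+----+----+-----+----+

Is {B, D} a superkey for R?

No

Rows 10 and 14 have the same {B, D} value (B=54, D=N78) but are distinct tuples, so {B, D} does not determine every attribute — not a superkey.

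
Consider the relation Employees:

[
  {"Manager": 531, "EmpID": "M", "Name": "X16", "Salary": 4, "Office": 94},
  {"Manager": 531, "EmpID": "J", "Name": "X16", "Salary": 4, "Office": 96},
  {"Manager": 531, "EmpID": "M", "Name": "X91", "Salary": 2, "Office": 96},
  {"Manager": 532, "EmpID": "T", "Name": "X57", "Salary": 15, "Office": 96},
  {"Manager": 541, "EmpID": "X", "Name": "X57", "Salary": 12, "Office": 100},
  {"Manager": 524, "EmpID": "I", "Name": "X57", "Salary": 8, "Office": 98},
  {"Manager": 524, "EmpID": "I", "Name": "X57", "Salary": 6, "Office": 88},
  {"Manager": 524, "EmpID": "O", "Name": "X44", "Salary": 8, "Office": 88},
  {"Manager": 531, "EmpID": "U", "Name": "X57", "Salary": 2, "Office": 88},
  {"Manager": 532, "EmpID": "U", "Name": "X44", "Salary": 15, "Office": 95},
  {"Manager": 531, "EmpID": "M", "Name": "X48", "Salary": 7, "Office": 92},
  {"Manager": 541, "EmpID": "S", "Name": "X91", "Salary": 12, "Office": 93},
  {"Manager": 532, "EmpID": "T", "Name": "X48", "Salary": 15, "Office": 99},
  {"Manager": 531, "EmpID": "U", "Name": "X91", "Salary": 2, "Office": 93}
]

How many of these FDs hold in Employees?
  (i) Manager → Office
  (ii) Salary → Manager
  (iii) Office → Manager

1

(i) Manager → Office: Manager=531: 6 rows → Office takes values {94, 96, 88, 92, 93} — violation; Manager=532: 3 rows → Office takes values {96, 95, 99} — violation; Manager=541: 2 rows → Office takes values {100, 93} — violation; Manager=524: 3 rows → Office takes values {98, 88} — violation — fails.
(ii) Salary → Manager: every LHS value maps to a single RHS value — holds.
(iii) Office → Manager: Office=96: 3 rows → Manager takes values {531, 532} — violation; Office=88: 3 rows → Manager takes values {524, 531} — violation; Office=93: 2 rows → Manager takes values {541, 531} — violation — fails.
1 of the 3 dependencies holds.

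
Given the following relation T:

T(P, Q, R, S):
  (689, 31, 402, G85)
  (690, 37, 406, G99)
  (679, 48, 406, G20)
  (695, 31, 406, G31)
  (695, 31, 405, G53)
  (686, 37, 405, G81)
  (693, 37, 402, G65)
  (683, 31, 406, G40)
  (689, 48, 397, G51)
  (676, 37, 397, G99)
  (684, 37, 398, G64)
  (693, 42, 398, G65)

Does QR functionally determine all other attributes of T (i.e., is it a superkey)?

Two distinct rows share (Q=31, R=406), so QR does not determine every attribute — not a superkey.

No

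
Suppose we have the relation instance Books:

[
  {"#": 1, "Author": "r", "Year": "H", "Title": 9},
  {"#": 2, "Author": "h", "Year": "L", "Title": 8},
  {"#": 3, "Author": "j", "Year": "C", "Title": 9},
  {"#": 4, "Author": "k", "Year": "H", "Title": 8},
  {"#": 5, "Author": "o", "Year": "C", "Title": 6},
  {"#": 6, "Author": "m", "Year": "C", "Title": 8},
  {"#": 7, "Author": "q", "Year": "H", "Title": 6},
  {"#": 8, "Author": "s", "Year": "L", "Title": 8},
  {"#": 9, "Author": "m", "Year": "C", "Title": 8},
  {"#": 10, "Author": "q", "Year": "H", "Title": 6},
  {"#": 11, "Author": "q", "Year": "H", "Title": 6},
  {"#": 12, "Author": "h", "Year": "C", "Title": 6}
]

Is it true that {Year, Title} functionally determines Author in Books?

No

(Year=H, Title=9): row 1 → Author = r ✓
(Year=L, Title=8): rows 2, 8 → Author takes values {h, s} — violation
(Year=C, Title=9): row 3 → Author = j ✓
(Year=H, Title=8): row 4 → Author = k ✓
(Year=C, Title=6): rows 5, 12 → Author takes values {o, h} — violation
(Year=C, Title=8): rows 6, 9 → Author = m, m ✓
(Year=H, Title=6): rows 7, 10, 11 → Author = q, q, q ✓
Two rows agree on {Year, Title} but differ on Author, so {Year, Title} → Author does not hold.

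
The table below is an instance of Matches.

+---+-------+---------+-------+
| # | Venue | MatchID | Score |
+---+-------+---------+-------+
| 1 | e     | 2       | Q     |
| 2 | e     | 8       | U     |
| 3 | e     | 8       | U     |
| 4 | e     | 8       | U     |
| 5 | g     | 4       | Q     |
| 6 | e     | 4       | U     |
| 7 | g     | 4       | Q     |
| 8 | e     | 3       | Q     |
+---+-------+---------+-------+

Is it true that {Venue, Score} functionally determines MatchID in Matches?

(Venue=e, Score=Q): rows 1, 8 → MatchID takes values {2, 3} — violation
(Venue=e, Score=U): rows 2, 3, 4, 6 → MatchID takes values {8, 4} — violation
(Venue=g, Score=Q): rows 5, 7 → MatchID = 4, 4 ✓
Two rows agree on {Venue, Score} but differ on MatchID, so {Venue, Score} → MatchID does not hold.

No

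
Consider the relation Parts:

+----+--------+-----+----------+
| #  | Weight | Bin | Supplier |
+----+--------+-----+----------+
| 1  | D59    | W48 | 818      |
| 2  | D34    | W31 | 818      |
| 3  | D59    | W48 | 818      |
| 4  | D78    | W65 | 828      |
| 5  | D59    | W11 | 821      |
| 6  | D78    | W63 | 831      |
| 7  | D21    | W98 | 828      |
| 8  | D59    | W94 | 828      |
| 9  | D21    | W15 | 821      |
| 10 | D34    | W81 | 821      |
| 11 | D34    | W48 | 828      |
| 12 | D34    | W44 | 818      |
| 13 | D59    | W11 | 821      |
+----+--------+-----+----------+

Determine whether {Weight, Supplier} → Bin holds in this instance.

(Weight=D59, Supplier=818): rows 1, 3 → Bin = W48, W48 ✓
(Weight=D34, Supplier=818): rows 2, 12 → Bin takes values {W31, W44} — violation
(Weight=D78, Supplier=828): row 4 → Bin = W65 ✓
(Weight=D59, Supplier=821): rows 5, 13 → Bin = W11, W11 ✓
(Weight=D78, Supplier=831): row 6 → Bin = W63 ✓
(Weight=D21, Supplier=828): row 7 → Bin = W98 ✓
(Weight=D59, Supplier=828): row 8 → Bin = W94 ✓
(Weight=D21, Supplier=821): row 9 → Bin = W15 ✓
(Weight=D34, Supplier=821): row 10 → Bin = W81 ✓
(Weight=D34, Supplier=828): row 11 → Bin = W48 ✓
Two rows agree on {Weight, Supplier} but differ on Bin, so {Weight, Supplier} → Bin does not hold.

No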